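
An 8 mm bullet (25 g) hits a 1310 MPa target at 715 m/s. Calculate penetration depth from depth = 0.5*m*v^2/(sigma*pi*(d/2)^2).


A = pi*(d/2)^2 = pi*(8/2)^2 = 50.2655 mm^2
E = 0.5*m*v^2 = 0.5*0.025*715^2 = 6390.31 J
depth = E/(sigma*A) = 6390.31 J / (1310 MPa * 50.2655 mm^2) = 6390.31/(1310 * 50.2655) m = 0.0970467 m ≈ 97.05 mm

97.05 mm


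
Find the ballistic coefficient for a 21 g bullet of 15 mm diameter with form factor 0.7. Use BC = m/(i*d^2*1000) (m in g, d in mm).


BC = m/(i*d^2*1000) = 21/(0.7 * 15^2 * 1000) = 0.0001333

0.0001333


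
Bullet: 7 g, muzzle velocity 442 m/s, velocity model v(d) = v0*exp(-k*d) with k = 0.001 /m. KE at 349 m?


v = v0*exp(-k*d) = 442*exp(-0.001*349) = 311.784 m/s
E = 0.5*m*v^2 = 0.5*0.007*311.784^2 = 340.2 J

340.2 J


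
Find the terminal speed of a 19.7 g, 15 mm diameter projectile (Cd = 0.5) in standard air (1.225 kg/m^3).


A = pi*(d/2)^2 = pi*(15/2000)^2 = 1.76715e-04 m^2
vt = sqrt(2mg/(Cd*rho*A)) = sqrt(2*0.0197*9.81/(0.5 * 1.225 * 1.76715e-04)) = 59.76 m/s

59.76 m/s


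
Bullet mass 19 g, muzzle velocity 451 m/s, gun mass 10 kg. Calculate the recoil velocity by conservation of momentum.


v_recoil = m_p * v_p / m_gun = 0.019 * 451 / 10 = 0.8569 m/s

0.8569 m/s


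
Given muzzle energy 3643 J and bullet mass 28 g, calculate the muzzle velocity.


v = sqrt(2*E/m) = sqrt(2*3643/0.028) = 510.1 m/s

510.1 m/s


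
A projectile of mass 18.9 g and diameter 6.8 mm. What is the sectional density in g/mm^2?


SD = m/d^2 = 18.9/6.8^2 = 0.4087 g/mm^2

0.4087 g/mm^2


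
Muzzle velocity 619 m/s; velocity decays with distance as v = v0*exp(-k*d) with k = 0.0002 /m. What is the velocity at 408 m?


v = v0*exp(-k*d) = 619*exp(-0.0002*408) = 570.5 m/s

570.5 m/s


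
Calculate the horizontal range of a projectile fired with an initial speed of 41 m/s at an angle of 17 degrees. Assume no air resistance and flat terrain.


R = v0^2 * sin(2*theta) / g = 41^2 * sin(2*17°) / 9.81 = 95.82 m

95.82 m


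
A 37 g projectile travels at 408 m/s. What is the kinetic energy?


E = 0.5*m*v^2 = 0.5*0.037*408^2 = 3080 J

3080 J


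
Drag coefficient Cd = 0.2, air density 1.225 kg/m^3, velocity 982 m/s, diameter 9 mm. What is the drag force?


A = pi*(d/2)^2 = pi*(9/2000)^2 = 6.36173e-05 m^2
Fd = 0.5*Cd*rho*A*v^2 = 0.5*0.2*1.225*6.36173e-05*982^2 = 7.515 N

7.515 N


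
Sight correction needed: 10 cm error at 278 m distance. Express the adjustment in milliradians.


1 mrad subtends 1 cm per 10 m of range, so adj = error_cm / (dist_m / 10) = 10 / (278/10) = 0.3597 mrad

0.3597 mrad


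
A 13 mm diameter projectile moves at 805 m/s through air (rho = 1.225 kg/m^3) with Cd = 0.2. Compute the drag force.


A = pi*(d/2)^2 = pi*(13/2000)^2 = 1.32732e-04 m^2
Fd = 0.5*Cd*rho*A*v^2 = 0.5*0.2*1.225*1.32732e-04*805^2 = 10.54 N

10.54 N


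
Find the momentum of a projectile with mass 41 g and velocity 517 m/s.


p = m*v = 0.041*517 = 21.2 kg·m/s

21.2 kg·m/s


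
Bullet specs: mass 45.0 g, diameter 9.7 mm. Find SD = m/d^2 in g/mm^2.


SD = m/d^2 = 45.0/9.7^2 = 0.4783 g/mm^2

0.4783 g/mm^2


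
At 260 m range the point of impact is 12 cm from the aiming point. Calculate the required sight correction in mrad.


1 mrad subtends 1 cm per 10 m of range, so adj = error_cm / (dist_m / 10) = 12 / (260/10) = 0.4615 mrad

0.4615 mrad


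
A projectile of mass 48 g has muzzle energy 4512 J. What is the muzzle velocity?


v = sqrt(2*E/m) = sqrt(2*4512/0.048) = 433.6 m/s

433.6 m/s


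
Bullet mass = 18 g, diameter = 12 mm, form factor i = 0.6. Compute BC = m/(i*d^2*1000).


BC = m/(i*d^2*1000) = 18/(0.6 * 12^2 * 1000) = 0.0002083

0.0002083


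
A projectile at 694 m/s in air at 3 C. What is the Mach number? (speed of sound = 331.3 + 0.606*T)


a = 331.3 + 0.606*(3) = 333.118 m/s
M = v/a = 694/333.118 = 2.083

2.083


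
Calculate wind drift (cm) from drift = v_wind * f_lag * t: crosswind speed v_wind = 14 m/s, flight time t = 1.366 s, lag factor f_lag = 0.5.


drift = v_wind * lag * t = 14 * 0.5 * 1.366 = 9.562 m ≈ 956.2 cm

956.2 cm


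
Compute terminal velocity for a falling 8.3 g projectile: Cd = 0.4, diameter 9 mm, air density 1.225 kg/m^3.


A = pi*(d/2)^2 = pi*(9/2000)^2 = 6.36173e-05 m^2
vt = sqrt(2mg/(Cd*rho*A)) = sqrt(2*0.0083*9.81/(0.4 * 1.225 * 6.36173e-05)) = 72.28 m/s

72.28 m/s


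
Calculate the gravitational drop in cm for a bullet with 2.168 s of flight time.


drop = 0.5*g*t^2 = 0.5*9.81*2.168^2 = 23.0546 m ≈ 2305 cm

2305 cm


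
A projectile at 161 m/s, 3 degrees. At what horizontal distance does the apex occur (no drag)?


R = v0^2*sin(2*theta)/g = 161^2*sin(2*3°)/9.81 = 276.196 m
apex_dist = R/2 = 276.196/2 = 138.1 m

138.1 m


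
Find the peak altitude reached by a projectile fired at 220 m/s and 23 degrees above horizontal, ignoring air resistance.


H = (v0*sin(theta))^2 / (2g) = (220*sin(23°))^2 / (2*9.81) = 376.6 m

376.6 m


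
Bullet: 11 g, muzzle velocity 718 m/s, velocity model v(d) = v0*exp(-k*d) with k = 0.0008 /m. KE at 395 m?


v = v0*exp(-k*d) = 718*exp(-0.0008*395) = 523.465 m/s
E = 0.5*m*v^2 = 0.5*0.011*523.465^2 = 1507 J

1507 J


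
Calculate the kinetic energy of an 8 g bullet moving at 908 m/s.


E = 0.5*m*v^2 = 0.5*0.008*908^2 = 3298 J

3298 J


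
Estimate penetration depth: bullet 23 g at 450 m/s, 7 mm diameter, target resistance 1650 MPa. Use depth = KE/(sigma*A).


A = pi*(d/2)^2 = pi*(7/2)^2 = 38.4845 mm^2
E = 0.5*m*v^2 = 0.5*0.023*450^2 = 2328.75 J
depth = E/(sigma*A) = 2328.75 J / (1650 MPa * 38.4845 mm^2) = 2328.75/(1650 * 38.4845) m = 0.0366736 m ≈ 36.67 mm

36.67 mm


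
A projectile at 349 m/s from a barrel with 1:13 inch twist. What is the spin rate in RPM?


twist_m = 13*0.0254 = 0.3302 m
spin = v/twist = 349/0.3302 = 1056.935 rev/s
RPM = spin*60 = 1056.935*60 ≈ 63416 RPM

63416 RPM


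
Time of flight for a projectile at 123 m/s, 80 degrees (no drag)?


T = 2*v0*sin(theta)/g = 2*123*sin(80°)/9.81 = 24.7 s

24.7 s


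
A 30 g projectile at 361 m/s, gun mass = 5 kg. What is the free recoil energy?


v_r = m_p*v_p/m_gun = 0.03*361/5 = 2.166 m/s, E_r = 0.5*m_gun*v_r^2 = 0.5*5*2.166^2 = 11.73 J

11.73 J


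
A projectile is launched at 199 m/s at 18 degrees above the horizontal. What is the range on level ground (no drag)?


R = v0^2 * sin(2*theta) / g = 199^2 * sin(2*18°) / 9.81 = 2373 m

2373 m


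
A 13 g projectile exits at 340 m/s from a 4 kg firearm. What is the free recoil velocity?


v_recoil = m_p * v_p / m_gun = 0.013 * 340 / 4 = 1.105 m/s

1.105 m/s


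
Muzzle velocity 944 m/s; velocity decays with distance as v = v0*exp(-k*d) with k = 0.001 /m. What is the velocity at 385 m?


v = v0*exp(-k*d) = 944*exp(-0.001*385) = 642.3 m/s

642.3 m/s


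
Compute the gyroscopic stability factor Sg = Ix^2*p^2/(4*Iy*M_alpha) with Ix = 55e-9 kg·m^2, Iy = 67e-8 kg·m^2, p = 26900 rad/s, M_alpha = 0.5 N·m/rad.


Sg = Ix^2 * p^2 / (4 * Iy * M_alpha) = (55e-9)^2 * 26900^2 / (4 * 67e-8 * 0.5) = 1.634

1.634


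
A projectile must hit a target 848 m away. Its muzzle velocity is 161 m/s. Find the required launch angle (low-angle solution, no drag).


sin(2*theta) = R*g/v0^2 = 848*9.81/161^2 = 0.320932, theta = arcsin(0.320932)/2 = 9.36°

9.36 degrees


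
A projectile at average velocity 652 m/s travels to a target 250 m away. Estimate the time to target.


t = d/v = 250/652 = 0.3834 s

0.3834 s


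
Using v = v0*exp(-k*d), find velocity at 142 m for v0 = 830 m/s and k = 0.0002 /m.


v = v0*exp(-k*d) = 830*exp(-0.0002*142) = 806.8 m/s

806.8 m/s


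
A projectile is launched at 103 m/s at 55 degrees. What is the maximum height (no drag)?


H = (v0*sin(theta))^2 / (2g) = (103*sin(55°))^2 / (2*9.81) = 362.8 m

362.8 m


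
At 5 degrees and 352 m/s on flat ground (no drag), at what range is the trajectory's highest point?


R = v0^2*sin(2*theta)/g = 352^2*sin(2*5°)/9.81 = 2193.24 m
apex_dist = R/2 = 2193.24/2 = 1097 m

1097 m


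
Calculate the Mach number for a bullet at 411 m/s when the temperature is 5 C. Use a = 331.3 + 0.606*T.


a = 331.3 + 0.606*(5) = 334.33 m/s
M = v/a = 411/334.33 = 1.229

1.229


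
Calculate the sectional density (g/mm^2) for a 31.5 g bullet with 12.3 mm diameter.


SD = m/d^2 = 31.5/12.3^2 = 0.2082 g/mm^2

0.2082 g/mm^2


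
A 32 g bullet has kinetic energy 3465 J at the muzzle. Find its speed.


v = sqrt(2*E/m) = sqrt(2*3465/0.032) = 465.4 m/s

465.4 m/s


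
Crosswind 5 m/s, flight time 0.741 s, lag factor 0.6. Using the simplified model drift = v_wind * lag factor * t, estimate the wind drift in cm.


drift = v_wind * lag * t = 5 * 0.6 * 0.741 = 2.223 m ≈ 222.3 cm

222.3 cm


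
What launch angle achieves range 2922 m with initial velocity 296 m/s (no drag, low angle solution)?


sin(2*theta) = R*g/v0^2 = 2922*9.81/296^2 = 0.327164, theta = arcsin(0.327164)/2 = 9.548°

9.548 degrees


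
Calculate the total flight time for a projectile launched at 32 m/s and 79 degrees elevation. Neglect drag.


T = 2*v0*sin(theta)/g = 2*32*sin(79°)/9.81 = 6.404 s

6.404 s


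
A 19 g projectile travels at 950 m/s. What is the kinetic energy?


E = 0.5*m*v^2 = 0.5*0.019*950^2 = 8574 J

8574 J


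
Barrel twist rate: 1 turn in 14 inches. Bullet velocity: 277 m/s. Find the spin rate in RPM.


twist_m = 14*0.0254 = 0.3556 m
spin = v/twist = 277/0.3556 = 778.9651 rev/s
RPM = spin*60 = 778.9651*60 ≈ 46738 RPM

46738 RPM


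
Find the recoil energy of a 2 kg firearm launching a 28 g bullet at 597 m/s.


v_r = m_p*v_p/m_gun = 0.028*597/2 = 8.358 m/s, E_r = 0.5*m_gun*v_r^2 = 0.5*2*8.358^2 = 69.86 J

69.86 J


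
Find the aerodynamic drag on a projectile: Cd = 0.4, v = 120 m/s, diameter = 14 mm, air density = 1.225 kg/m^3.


A = pi*(d/2)^2 = pi*(14/2000)^2 = 1.53938e-04 m^2
Fd = 0.5*Cd*rho*A*v^2 = 0.5*0.4*1.225*1.53938e-04*120^2 = 0.5431 N

0.5431 N


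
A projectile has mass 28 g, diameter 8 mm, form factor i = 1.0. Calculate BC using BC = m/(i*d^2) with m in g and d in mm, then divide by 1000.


BC = m/(i*d^2*1000) = 28/(1.0 * 8^2 * 1000) = 0.0004375

0.0004375


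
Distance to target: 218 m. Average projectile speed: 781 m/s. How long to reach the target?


t = d/v = 218/781 = 0.2791 s

0.2791 s


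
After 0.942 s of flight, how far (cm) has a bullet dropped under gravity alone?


drop = 0.5*g*t^2 = 0.5*9.81*0.942^2 = 4.35252 m ≈ 435.3 cm

435.3 cm


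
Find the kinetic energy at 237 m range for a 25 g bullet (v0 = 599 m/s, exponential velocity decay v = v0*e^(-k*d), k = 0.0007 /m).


v = v0*exp(-k*d) = 599*exp(-0.0007*237) = 507.431 m/s
E = 0.5*m*v^2 = 0.5*0.025*507.431^2 = 3219 J

3219 J


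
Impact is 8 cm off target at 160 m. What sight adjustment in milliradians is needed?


1 mrad subtends 1 cm per 10 m of range, so adj = error_cm / (dist_m / 10) = 8 / (160/10) = 0.5 mrad

0.5 mrad


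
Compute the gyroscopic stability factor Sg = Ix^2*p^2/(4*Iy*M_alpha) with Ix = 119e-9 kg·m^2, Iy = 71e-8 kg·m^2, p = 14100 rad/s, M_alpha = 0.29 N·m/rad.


Sg = Ix^2 * p^2 / (4 * Iy * M_alpha) = (119e-9)^2 * 14100^2 / (4 * 71e-8 * 0.29) = 3.418

3.418


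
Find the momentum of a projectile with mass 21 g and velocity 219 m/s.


p = m*v = 0.021*219 = 4.599 kg·m/s

4.599 kg·m/s


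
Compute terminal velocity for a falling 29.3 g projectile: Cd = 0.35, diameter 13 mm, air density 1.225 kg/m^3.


A = pi*(d/2)^2 = pi*(13/2000)^2 = 1.32732e-04 m^2
vt = sqrt(2mg/(Cd*rho*A)) = sqrt(2*0.0293*9.81/(0.35 * 1.225 * 1.32732e-04)) = 100.5 m/s

100.5 m/s


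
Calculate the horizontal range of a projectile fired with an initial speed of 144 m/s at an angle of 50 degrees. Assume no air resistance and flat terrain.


R = v0^2 * sin(2*theta) / g = 144^2 * sin(2*50°) / 9.81 = 2082 m

2082 m


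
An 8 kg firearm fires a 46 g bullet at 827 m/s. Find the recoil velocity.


v_recoil = m_p * v_p / m_gun = 0.046 * 827 / 8 = 4.755 m/s

4.755 m/s


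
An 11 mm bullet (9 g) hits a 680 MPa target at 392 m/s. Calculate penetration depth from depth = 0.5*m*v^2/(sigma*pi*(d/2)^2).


A = pi*(d/2)^2 = pi*(11/2)^2 = 95.0332 mm^2
E = 0.5*m*v^2 = 0.5*0.009*392^2 = 691.488 J
depth = E/(sigma*A) = 691.488 J / (680 MPa * 95.0332 mm^2) = 691.488/(680 * 95.0332) m = 0.0107004 m ≈ 10.7 mm

10.7 mm


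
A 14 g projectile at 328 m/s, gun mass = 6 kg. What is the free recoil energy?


v_r = m_p*v_p/m_gun = 0.014*328/6 = 0.765333 m/s, E_r = 0.5*m_gun*v_r^2 = 0.5*6*0.765333^2 = 1.757 J

1.757 J


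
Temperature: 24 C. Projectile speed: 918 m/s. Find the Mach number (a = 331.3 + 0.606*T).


a = 331.3 + 0.606*(24) = 345.844 m/s
M = v/a = 918/345.844 = 2.654

2.654


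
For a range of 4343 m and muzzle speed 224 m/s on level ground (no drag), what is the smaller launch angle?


sin(2*theta) = R*g/v0^2 = 4343*9.81/224^2 = 0.849108, theta = arcsin(0.849108)/2 = 29.06°

29.06 degrees


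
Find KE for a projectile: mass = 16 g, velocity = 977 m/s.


E = 0.5*m*v^2 = 0.5*0.016*977^2 = 7636 J

7636 J


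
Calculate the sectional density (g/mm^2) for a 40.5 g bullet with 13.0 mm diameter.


SD = m/d^2 = 40.5/13.0^2 = 0.2396 g/mm^2

0.2396 g/mm^2


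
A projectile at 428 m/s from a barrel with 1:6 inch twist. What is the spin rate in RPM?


twist_m = 6*0.0254 = 0.1524 m
spin = v/twist = 428/0.1524 = 2808.399 rev/s
RPM = spin*60 = 2808.399*60 ≈ 168504 RPM

168504 RPM


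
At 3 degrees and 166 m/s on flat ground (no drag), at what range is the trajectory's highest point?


R = v0^2*sin(2*theta)/g = 166^2*sin(2*3°)/9.81 = 293.617 m
apex_dist = R/2 = 293.617/2 = 146.8 m

146.8 m


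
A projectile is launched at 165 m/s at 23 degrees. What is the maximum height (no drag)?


H = (v0*sin(theta))^2 / (2g) = (165*sin(23°))^2 / (2*9.81) = 211.8 m

211.8 m


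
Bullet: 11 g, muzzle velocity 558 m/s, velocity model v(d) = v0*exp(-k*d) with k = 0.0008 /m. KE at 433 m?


v = v0*exp(-k*d) = 558*exp(-0.0008*433) = 394.634 m/s
E = 0.5*m*v^2 = 0.5*0.011*394.634^2 = 856.5 J

856.5 J


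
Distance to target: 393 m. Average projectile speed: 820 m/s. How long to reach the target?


t = d/v = 393/820 = 0.4793 s

0.4793 s


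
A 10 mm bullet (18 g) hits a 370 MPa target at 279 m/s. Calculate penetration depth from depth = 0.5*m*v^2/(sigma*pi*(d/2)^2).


A = pi*(d/2)^2 = pi*(10/2)^2 = 78.5398 mm^2
E = 0.5*m*v^2 = 0.5*0.018*279^2 = 700.569 J
depth = E/(sigma*A) = 700.569 J / (370 MPa * 78.5398 mm^2) = 700.569/(370 * 78.5398) m = 0.0241079 m ≈ 24.11 mm

24.11 mm


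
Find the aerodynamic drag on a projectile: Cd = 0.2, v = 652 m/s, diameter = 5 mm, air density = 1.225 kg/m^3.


A = pi*(d/2)^2 = pi*(5/2000)^2 = 1.96350e-05 m^2
Fd = 0.5*Cd*rho*A*v^2 = 0.5*0.2*1.225*1.96350e-05*652^2 = 1.022 N

1.022 N


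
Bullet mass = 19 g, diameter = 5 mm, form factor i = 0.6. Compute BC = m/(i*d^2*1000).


BC = m/(i*d^2*1000) = 19/(0.6 * 5^2 * 1000) = 0.001267

0.001267


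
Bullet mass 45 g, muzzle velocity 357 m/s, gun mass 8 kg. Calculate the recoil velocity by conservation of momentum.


v_recoil = m_p * v_p / m_gun = 0.045 * 357 / 8 = 2.008 m/s

2.008 m/s


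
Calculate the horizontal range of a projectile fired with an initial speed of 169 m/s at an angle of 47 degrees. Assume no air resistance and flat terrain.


R = v0^2 * sin(2*theta) / g = 169^2 * sin(2*47°) / 9.81 = 2904 m

2904 m


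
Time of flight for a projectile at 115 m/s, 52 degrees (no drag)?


T = 2*v0*sin(theta)/g = 2*115*sin(52°)/9.81 = 18.48 s

18.48 s


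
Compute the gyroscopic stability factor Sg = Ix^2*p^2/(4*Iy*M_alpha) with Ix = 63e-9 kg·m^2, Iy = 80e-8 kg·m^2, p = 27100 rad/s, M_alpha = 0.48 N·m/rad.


Sg = Ix^2 * p^2 / (4 * Iy * M_alpha) = (63e-9)^2 * 27100^2 / (4 * 80e-8 * 0.48) = 1.898

1.898


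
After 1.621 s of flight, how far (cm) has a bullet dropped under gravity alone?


drop = 0.5*g*t^2 = 0.5*9.81*1.621^2 = 12.8886 m ≈ 1289 cm

1289 cm


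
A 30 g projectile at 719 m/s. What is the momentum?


p = m*v = 0.03*719 = 21.57 kg·m/s

21.57 kg·m/s


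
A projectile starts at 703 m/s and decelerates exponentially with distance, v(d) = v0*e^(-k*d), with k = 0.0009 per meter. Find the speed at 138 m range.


v = v0*exp(-k*d) = 703*exp(-0.0009*138) = 620.9 m/s

620.9 m/s


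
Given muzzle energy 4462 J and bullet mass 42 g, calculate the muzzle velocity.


v = sqrt(2*E/m) = sqrt(2*4462/0.042) = 461 m/s

461 m/s


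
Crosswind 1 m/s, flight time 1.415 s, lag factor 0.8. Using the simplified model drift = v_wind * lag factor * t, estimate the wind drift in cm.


drift = v_wind * lag * t = 1 * 0.8 * 1.415 = 1.132 m ≈ 113.2 cm

113.2 cm


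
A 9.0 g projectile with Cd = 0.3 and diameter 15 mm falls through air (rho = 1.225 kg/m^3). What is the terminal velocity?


A = pi*(d/2)^2 = pi*(15/2000)^2 = 1.76715e-04 m^2
vt = sqrt(2mg/(Cd*rho*A)) = sqrt(2*0.009*9.81/(0.3 * 1.225 * 1.76715e-04)) = 52.14 m/s

52.14 m/s


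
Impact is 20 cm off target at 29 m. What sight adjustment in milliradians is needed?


1 mrad subtends 1 cm per 10 m of range, so adj = error_cm / (dist_m / 10) = 20 / (29/10) = 6.897 mrad

6.897 mrad


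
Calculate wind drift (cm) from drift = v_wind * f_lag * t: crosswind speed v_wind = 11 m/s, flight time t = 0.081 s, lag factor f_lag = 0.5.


drift = v_wind * lag * t = 11 * 0.5 * 0.081 = 0.4455 m ≈ 44.55 cm

44.55 cm


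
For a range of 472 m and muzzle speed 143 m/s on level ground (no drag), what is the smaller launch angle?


sin(2*theta) = R*g/v0^2 = 472*9.81/143^2 = 0.226433, theta = arcsin(0.226433)/2 = 6.544°

6.544 degrees


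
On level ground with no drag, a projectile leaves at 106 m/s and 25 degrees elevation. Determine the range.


R = v0^2 * sin(2*theta) / g = 106^2 * sin(2*25°) / 9.81 = 877.4 m

877.4 m


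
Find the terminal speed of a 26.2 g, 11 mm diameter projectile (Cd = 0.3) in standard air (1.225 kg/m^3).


A = pi*(d/2)^2 = pi*(11/2000)^2 = 9.50332e-05 m^2
vt = sqrt(2mg/(Cd*rho*A)) = sqrt(2*0.0262*9.81/(0.3 * 1.225 * 9.50332e-05)) = 121.3 m/s

121.3 m/s


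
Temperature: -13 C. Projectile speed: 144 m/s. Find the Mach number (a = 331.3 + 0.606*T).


a = 331.3 + 0.606*(-13) = 323.422 m/s
M = v/a = 144/323.422 = 0.4452

0.4452


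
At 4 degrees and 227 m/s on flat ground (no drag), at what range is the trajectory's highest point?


R = v0^2*sin(2*theta)/g = 227^2*sin(2*4°)/9.81 = 731.035 m
apex_dist = R/2 = 731.035/2 = 365.5 m

365.5 m


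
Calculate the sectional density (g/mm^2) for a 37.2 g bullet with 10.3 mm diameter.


SD = m/d^2 = 37.2/10.3^2 = 0.3506 g/mm^2

0.3506 g/mm^2


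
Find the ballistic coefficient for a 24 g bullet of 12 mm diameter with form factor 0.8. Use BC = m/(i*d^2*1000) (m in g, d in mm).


BC = m/(i*d^2*1000) = 24/(0.8 * 12^2 * 1000) = 0.0002083

0.0002083


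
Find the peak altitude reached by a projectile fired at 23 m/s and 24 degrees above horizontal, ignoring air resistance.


H = (v0*sin(theta))^2 / (2g) = (23*sin(24°))^2 / (2*9.81) = 4.46 m

4.46 m


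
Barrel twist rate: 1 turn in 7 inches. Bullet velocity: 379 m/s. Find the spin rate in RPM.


twist_m = 7*0.0254 = 0.1778 m
spin = v/twist = 379/0.1778 = 2131.609 rev/s
RPM = spin*60 = 2131.609*60 ≈ 127897 RPM

127897 RPM


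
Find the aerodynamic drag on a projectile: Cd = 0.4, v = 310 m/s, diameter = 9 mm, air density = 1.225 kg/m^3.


A = pi*(d/2)^2 = pi*(9/2000)^2 = 6.36173e-05 m^2
Fd = 0.5*Cd*rho*A*v^2 = 0.5*0.4*1.225*6.36173e-05*310^2 = 1.498 N

1.498 N


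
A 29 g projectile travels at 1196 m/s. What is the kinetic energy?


E = 0.5*m*v^2 = 0.5*0.029*1196^2 = 20741 J

20741 J


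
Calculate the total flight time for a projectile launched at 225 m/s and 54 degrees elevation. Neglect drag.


T = 2*v0*sin(theta)/g = 2*225*sin(54°)/9.81 = 37.11 s

37.11 s


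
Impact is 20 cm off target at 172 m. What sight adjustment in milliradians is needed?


1 mrad subtends 1 cm per 10 m of range, so adj = error_cm / (dist_m / 10) = 20 / (172/10) = 1.163 mrad

1.163 mrad


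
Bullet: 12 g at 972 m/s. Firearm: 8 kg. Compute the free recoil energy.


v_r = m_p*v_p/m_gun = 0.012*972/8 = 1.458 m/s, E_r = 0.5*m_gun*v_r^2 = 0.5*8*1.458^2 = 8.503 J

8.503 J


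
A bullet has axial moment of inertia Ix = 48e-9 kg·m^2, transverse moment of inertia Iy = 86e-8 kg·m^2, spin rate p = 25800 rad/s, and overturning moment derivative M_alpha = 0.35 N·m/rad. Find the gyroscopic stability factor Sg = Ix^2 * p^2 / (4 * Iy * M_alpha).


Sg = Ix^2 * p^2 / (4 * Iy * M_alpha) = (48e-9)^2 * 25800^2 / (4 * 86e-8 * 0.35) = 1.274

1.274


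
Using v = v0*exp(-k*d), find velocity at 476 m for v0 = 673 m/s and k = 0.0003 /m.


v = v0*exp(-k*d) = 673*exp(-0.0003*476) = 583.4 m/s

583.4 m/s


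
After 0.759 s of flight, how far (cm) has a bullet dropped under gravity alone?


drop = 0.5*g*t^2 = 0.5*9.81*0.759^2 = 2.82568 m ≈ 282.6 cm

282.6 cm


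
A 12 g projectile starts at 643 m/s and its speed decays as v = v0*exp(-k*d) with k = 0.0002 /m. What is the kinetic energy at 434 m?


v = v0*exp(-k*d) = 643*exp(-0.0002*434) = 589.541 m/s
E = 0.5*m*v^2 = 0.5*0.012*589.541^2 = 2085 J

2085 J


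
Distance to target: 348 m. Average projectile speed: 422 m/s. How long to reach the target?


t = d/v = 348/422 = 0.8246 s

0.8246 s


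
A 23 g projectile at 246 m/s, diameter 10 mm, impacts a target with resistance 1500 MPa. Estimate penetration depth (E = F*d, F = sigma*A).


A = pi*(d/2)^2 = pi*(10/2)^2 = 78.5398 mm^2
E = 0.5*m*v^2 = 0.5*0.023*246^2 = 695.934 J
depth = E/(sigma*A) = 695.934 J / (1500 MPa * 78.5398 mm^2) = 695.934/(1500 * 78.5398) m = 0.00590727 m ≈ 5.907 mm

5.907 mm


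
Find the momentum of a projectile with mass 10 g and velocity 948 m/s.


p = m*v = 0.01*948 = 9.48 kg·m/s

9.48 kg·m/s


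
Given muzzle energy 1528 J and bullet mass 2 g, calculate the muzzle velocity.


v = sqrt(2*E/m) = sqrt(2*1528/0.002) = 1236 m/s

1236 m/s


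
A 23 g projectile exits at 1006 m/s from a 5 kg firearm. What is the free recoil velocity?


v_recoil = m_p * v_p / m_gun = 0.023 * 1006 / 5 = 4.628 m/s

4.628 m/s


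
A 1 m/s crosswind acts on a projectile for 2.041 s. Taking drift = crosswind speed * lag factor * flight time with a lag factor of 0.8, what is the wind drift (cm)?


drift = v_wind * lag * t = 1 * 0.8 * 2.041 = 1.6328 m ≈ 163.3 cm

163.3 cm


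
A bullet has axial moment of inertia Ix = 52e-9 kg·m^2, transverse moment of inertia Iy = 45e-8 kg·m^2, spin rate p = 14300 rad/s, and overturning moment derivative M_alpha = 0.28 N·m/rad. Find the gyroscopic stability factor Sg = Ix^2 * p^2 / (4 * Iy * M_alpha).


Sg = Ix^2 * p^2 / (4 * Iy * M_alpha) = (52e-9)^2 * 14300^2 / (4 * 45e-8 * 0.28) = 1.097

1.097


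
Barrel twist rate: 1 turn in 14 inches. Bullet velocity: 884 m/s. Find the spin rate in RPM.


twist_m = 14*0.0254 = 0.3556 m
spin = v/twist = 884/0.3556 = 2485.939 rev/s
RPM = spin*60 = 2485.939*60 ≈ 149156 RPM

149156 RPM


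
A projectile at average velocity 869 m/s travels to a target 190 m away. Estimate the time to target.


t = d/v = 190/869 = 0.2186 s

0.2186 s


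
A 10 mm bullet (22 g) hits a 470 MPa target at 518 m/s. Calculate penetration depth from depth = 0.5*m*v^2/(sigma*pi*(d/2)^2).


A = pi*(d/2)^2 = pi*(10/2)^2 = 78.5398 mm^2
E = 0.5*m*v^2 = 0.5*0.022*518^2 = 2951.56 J
depth = E/(sigma*A) = 2951.56 J / (470 MPa * 78.5398 mm^2) = 2951.56/(470 * 78.5398) m = 0.0799585 m ≈ 79.96 mm

79.96 mm


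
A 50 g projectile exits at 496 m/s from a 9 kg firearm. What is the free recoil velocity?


v_recoil = m_p * v_p / m_gun = 0.05 * 496 / 9 = 2.756 m/s

2.756 m/s


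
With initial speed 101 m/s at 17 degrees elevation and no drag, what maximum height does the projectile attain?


H = (v0*sin(theta))^2 / (2g) = (101*sin(17°))^2 / (2*9.81) = 44.44 m

44.44 m


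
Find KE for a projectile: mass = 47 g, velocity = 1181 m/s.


E = 0.5*m*v^2 = 0.5*0.047*1181^2 = 32777 J

32777 J


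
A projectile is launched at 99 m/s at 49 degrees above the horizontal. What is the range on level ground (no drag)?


R = v0^2 * sin(2*theta) / g = 99^2 * sin(2*49°) / 9.81 = 989.4 m

989.4 m


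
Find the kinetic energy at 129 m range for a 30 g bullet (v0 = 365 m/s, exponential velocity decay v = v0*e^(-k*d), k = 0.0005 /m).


v = v0*exp(-k*d) = 365*exp(-0.0005*129) = 342.201 m/s
E = 0.5*m*v^2 = 0.5*0.03*342.201^2 = 1757 J

1757 J


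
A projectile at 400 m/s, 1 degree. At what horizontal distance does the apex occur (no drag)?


R = v0^2*sin(2*theta)/g = 400^2*sin(2*1°)/9.81 = 569.207 m
apex_dist = R/2 = 569.207/2 = 284.6 m

284.6 m


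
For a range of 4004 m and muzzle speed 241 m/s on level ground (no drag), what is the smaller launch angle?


sin(2*theta) = R*g/v0^2 = 4004*9.81/241^2 = 0.676284, theta = arcsin(0.676284)/2 = 21.28°

21.28 degrees


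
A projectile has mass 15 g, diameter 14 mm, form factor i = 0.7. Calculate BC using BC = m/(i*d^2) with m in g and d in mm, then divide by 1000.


BC = m/(i*d^2*1000) = 15/(0.7 * 14^2 * 1000) = 0.0001093

0.0001093


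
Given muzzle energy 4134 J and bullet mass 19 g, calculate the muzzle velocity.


v = sqrt(2*E/m) = sqrt(2*4134/0.019) = 659.7 m/s

659.7 m/s


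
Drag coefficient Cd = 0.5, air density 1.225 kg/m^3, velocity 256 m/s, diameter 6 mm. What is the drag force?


A = pi*(d/2)^2 = pi*(6/2000)^2 = 2.82743e-05 m^2
Fd = 0.5*Cd*rho*A*v^2 = 0.5*0.5*1.225*2.82743e-05*256^2 = 0.5675 N

0.5675 N


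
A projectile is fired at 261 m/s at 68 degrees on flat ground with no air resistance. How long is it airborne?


T = 2*v0*sin(theta)/g = 2*261*sin(68°)/9.81 = 49.34 s

49.34 s


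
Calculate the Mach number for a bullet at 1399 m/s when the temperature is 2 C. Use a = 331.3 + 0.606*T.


a = 331.3 + 0.606*(2) = 332.512 m/s
M = v/a = 1399/332.512 = 4.207

4.207


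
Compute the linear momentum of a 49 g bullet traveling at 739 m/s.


p = m*v = 0.049*739 = 36.21 kg·m/s

36.21 kg·m/s


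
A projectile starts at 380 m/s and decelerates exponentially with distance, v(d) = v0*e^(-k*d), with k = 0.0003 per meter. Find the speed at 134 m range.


v = v0*exp(-k*d) = 380*exp(-0.0003*134) = 365 m/s

365 m/s


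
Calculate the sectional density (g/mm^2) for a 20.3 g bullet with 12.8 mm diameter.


SD = m/d^2 = 20.3/12.8^2 = 0.1239 g/mm^2

0.1239 g/mm^2


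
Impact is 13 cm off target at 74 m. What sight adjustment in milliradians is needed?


1 mrad subtends 1 cm per 10 m of range, so adj = error_cm / (dist_m / 10) = 13 / (74/10) = 1.757 mrad

1.757 mrad


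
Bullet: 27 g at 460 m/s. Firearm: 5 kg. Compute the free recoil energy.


v_r = m_p*v_p/m_gun = 0.027*460/5 = 2.484 m/s, E_r = 0.5*m_gun*v_r^2 = 0.5*5*2.484^2 = 15.43 J

15.43 J


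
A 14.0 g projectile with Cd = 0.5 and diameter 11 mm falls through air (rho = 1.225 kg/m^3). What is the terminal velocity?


A = pi*(d/2)^2 = pi*(11/2000)^2 = 9.50332e-05 m^2
vt = sqrt(2mg/(Cd*rho*A)) = sqrt(2*0.014*9.81/(0.5 * 1.225 * 9.50332e-05)) = 68.69 m/s

68.69 m/s


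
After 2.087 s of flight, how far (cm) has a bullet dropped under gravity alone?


drop = 0.5*g*t^2 = 0.5*9.81*2.087^2 = 21.3641 m ≈ 2136 cm

2136 cm


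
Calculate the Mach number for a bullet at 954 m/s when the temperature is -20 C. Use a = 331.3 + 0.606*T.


a = 331.3 + 0.606*(-20) = 319.18 m/s
M = v/a = 954/319.18 = 2.989

2.989


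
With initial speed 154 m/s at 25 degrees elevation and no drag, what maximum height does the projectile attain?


H = (v0*sin(theta))^2 / (2g) = (154*sin(25°))^2 / (2*9.81) = 215.9 m

215.9 m


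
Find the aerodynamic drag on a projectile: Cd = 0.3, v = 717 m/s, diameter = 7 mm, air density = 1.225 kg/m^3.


A = pi*(d/2)^2 = pi*(7/2000)^2 = 3.84845e-05 m^2
Fd = 0.5*Cd*rho*A*v^2 = 0.5*0.3*1.225*3.84845e-05*717^2 = 3.635 N

3.635 N


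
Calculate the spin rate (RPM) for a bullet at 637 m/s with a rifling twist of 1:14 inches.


twist_m = 14*0.0254 = 0.3556 m
spin = v/twist = 637/0.3556 = 1791.339 rev/s
RPM = spin*60 = 1791.339*60 ≈ 107480 RPM

107480 RPM


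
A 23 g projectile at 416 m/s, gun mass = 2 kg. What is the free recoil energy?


v_r = m_p*v_p/m_gun = 0.023*416/2 = 4.784 m/s, E_r = 0.5*m_gun*v_r^2 = 0.5*2*4.784^2 = 22.89 J

22.89 J


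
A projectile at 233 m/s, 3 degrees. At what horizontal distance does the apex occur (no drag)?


R = v0^2*sin(2*theta)/g = 233^2*sin(2*3°)/9.81 = 578.465 m
apex_dist = R/2 = 578.465/2 = 289.2 m

289.2 m


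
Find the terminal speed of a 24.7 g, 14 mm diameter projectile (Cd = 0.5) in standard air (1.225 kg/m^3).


A = pi*(d/2)^2 = pi*(14/2000)^2 = 1.53938e-04 m^2
vt = sqrt(2mg/(Cd*rho*A)) = sqrt(2*0.0247*9.81/(0.5 * 1.225 * 1.53938e-04)) = 71.69 m/s

71.69 m/s


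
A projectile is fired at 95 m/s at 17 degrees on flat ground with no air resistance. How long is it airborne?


T = 2*v0*sin(theta)/g = 2*95*sin(17°)/9.81 = 5.663 s

5.663 s


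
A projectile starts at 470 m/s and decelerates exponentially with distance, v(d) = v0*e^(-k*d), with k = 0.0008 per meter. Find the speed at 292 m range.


v = v0*exp(-k*d) = 470*exp(-0.0008*292) = 372.1 m/s

372.1 m/s


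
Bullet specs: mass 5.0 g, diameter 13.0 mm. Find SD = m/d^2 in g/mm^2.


SD = m/d^2 = 5.0/13.0^2 = 0.02959 g/mm^2

0.02959 g/mm^2


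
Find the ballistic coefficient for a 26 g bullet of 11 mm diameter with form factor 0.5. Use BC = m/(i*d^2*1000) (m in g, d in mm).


BC = m/(i*d^2*1000) = 26/(0.5 * 11^2 * 1000) = 0.0004298

0.0004298


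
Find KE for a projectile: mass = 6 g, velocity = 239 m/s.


E = 0.5*m*v^2 = 0.5*0.006*239^2 = 171.4 J

171.4 J


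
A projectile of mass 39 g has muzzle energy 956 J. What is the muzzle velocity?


v = sqrt(2*E/m) = sqrt(2*956/0.039) = 221.4 m/s

221.4 m/s


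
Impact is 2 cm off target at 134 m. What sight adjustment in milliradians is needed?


1 mrad subtends 1 cm per 10 m of range, so adj = error_cm / (dist_m / 10) = 2 / (134/10) = 0.1493 mrad

0.1493 mrad


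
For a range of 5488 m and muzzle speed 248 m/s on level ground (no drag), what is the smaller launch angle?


sin(2*theta) = R*g/v0^2 = 5488*9.81/248^2 = 0.875346, theta = arcsin(0.875346)/2 = 30.54°

30.54 degrees


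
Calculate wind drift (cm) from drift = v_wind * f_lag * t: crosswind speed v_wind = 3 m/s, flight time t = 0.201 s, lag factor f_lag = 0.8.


drift = v_wind * lag * t = 3 * 0.8 * 0.201 = 0.4824 m ≈ 48.24 cm

48.24 cm


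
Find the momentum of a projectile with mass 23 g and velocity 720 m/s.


p = m*v = 0.023*720 = 16.56 kg·m/s

16.56 kg·m/s


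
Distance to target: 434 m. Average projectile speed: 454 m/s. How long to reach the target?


t = d/v = 434/454 = 0.9559 s

0.9559 s


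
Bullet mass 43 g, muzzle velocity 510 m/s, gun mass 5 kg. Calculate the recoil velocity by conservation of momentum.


v_recoil = m_p * v_p / m_gun = 0.043 * 510 / 5 = 4.386 m/s

4.386 m/s


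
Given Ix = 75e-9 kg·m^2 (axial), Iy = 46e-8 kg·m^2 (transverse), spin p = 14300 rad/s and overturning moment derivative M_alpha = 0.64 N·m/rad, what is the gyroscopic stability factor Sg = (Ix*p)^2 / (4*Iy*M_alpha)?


Sg = Ix^2 * p^2 / (4 * Iy * M_alpha) = (75e-9)^2 * 14300^2 / (4 * 46e-8 * 0.64) = 0.9768

0.9768


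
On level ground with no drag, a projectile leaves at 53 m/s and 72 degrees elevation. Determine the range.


R = v0^2 * sin(2*theta) / g = 53^2 * sin(2*72°) / 9.81 = 168.3 m

168.3 m


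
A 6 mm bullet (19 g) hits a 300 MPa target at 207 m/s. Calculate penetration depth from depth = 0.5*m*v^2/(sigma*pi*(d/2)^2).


A = pi*(d/2)^2 = pi*(6/2)^2 = 28.2743 mm^2
E = 0.5*m*v^2 = 0.5*0.019*207^2 = 407.065 J
depth = E/(sigma*A) = 407.065 J / (300 MPa * 28.2743 mm^2) = 407.065/(300 * 28.2743) m = 0.04799 m ≈ 47.99 mm

47.99 mm


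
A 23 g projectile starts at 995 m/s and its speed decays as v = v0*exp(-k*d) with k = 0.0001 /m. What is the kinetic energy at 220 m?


v = v0*exp(-k*d) = 995*exp(-0.0001*220) = 973.349 m/s
E = 0.5*m*v^2 = 0.5*0.023*973.349^2 = 10895 J

10895 J


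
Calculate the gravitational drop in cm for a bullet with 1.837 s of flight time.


drop = 0.5*g*t^2 = 0.5*9.81*1.837^2 = 16.5523 m ≈ 1655 cm

1655 cm


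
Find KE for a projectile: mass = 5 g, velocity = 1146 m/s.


E = 0.5*m*v^2 = 0.5*0.005*1146^2 = 3283 J

3283 J


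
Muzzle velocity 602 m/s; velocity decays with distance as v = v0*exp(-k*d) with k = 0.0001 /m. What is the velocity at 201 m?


v = v0*exp(-k*d) = 602*exp(-0.0001*201) = 590 m/s

590 m/s


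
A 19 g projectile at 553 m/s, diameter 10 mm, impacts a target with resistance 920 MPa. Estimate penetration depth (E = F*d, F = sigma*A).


A = pi*(d/2)^2 = pi*(10/2)^2 = 78.5398 mm^2
E = 0.5*m*v^2 = 0.5*0.019*553^2 = 2905.19 J
depth = E/(sigma*A) = 2905.19 J / (920 MPa * 78.5398 mm^2) = 2905.19/(920 * 78.5398) m = 0.0402065 m ≈ 40.21 mm

40.21 mm


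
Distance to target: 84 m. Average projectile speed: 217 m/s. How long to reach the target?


t = d/v = 84/217 = 0.3871 s

0.3871 s


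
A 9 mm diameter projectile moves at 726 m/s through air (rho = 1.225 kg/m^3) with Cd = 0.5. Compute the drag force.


A = pi*(d/2)^2 = pi*(9/2000)^2 = 6.36173e-05 m^2
Fd = 0.5*Cd*rho*A*v^2 = 0.5*0.5*1.225*6.36173e-05*726^2 = 10.27 N

10.27 N


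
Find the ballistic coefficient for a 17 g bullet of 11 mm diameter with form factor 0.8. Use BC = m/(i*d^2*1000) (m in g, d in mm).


BC = m/(i*d^2*1000) = 17/(0.8 * 11^2 * 1000) = 0.0001756

0.0001756


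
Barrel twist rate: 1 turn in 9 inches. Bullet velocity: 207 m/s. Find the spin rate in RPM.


twist_m = 9*0.0254 = 0.2286 m
spin = v/twist = 207/0.2286 = 905.5118 rev/s
RPM = spin*60 = 905.5118*60 ≈ 54331 RPM

54331 RPM


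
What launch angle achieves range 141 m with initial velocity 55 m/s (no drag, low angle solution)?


sin(2*theta) = R*g/v0^2 = 141*9.81/55^2 = 0.45726, theta = arcsin(0.45726)/2 = 13.61°

13.61 degrees


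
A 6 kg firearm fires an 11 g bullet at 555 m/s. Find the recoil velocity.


v_recoil = m_p * v_p / m_gun = 0.011 * 555 / 6 = 1.017 m/s

1.017 m/s


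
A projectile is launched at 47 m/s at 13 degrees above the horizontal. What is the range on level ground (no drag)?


R = v0^2 * sin(2*theta) / g = 47^2 * sin(2*13°) / 9.81 = 98.71 m

98.71 m


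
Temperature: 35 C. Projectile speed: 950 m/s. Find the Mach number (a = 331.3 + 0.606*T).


a = 331.3 + 0.606*(35) = 352.51 m/s
M = v/a = 950/352.51 = 2.695

2.695


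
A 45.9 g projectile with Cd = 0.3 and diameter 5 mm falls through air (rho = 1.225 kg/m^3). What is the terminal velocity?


A = pi*(d/2)^2 = pi*(5/2000)^2 = 1.96350e-05 m^2
vt = sqrt(2mg/(Cd*rho*A)) = sqrt(2*0.0459*9.81/(0.3 * 1.225 * 1.96350e-05)) = 353.3 m/s

353.3 m/s


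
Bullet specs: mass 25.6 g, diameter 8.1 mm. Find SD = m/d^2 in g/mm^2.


SD = m/d^2 = 25.6/8.1^2 = 0.3902 g/mm^2

0.3902 g/mm^2


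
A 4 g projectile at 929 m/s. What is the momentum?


p = m*v = 0.004*929 = 3.716 kg·m/s

3.716 kg·m/s


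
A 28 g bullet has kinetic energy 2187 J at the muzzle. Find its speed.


v = sqrt(2*E/m) = sqrt(2*2187/0.028) = 395.2 m/s

395.2 m/s


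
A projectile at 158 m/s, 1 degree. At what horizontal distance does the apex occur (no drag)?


R = v0^2*sin(2*theta)/g = 158^2*sin(2*1°)/9.81 = 88.8105 m
apex_dist = R/2 = 88.8105/2 = 44.41 m

44.41 m


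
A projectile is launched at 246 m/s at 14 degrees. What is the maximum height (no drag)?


H = (v0*sin(theta))^2 / (2g) = (246*sin(14°))^2 / (2*9.81) = 180.5 m

180.5 m


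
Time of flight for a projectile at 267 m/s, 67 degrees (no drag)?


T = 2*v0*sin(theta)/g = 2*267*sin(67°)/9.81 = 50.11 s

50.11 s


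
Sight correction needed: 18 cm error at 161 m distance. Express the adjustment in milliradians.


1 mrad subtends 1 cm per 10 m of range, so adj = error_cm / (dist_m / 10) = 18 / (161/10) = 1.118 mrad

1.118 mrad


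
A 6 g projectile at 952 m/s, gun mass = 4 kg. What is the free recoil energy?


v_r = m_p*v_p/m_gun = 0.006*952/4 = 1.428 m/s, E_r = 0.5*m_gun*v_r^2 = 0.5*4*1.428^2 = 4.078 J

4.078 J


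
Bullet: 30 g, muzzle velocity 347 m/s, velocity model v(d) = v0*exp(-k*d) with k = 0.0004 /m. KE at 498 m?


v = v0*exp(-k*d) = 347*exp(-0.0004*498) = 284.327 m/s
E = 0.5*m*v^2 = 0.5*0.03*284.327^2 = 1213 J

1213 J


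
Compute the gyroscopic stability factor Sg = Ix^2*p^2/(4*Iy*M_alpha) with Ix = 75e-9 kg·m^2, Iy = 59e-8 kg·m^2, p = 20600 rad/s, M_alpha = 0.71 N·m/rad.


Sg = Ix^2 * p^2 / (4 * Iy * M_alpha) = (75e-9)^2 * 20600^2 / (4 * 59e-8 * 0.71) = 1.425

1.425


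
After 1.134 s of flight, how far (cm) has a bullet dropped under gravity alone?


drop = 0.5*g*t^2 = 0.5*9.81*1.134^2 = 6.30761 m ≈ 630.8 cm

630.8 cm


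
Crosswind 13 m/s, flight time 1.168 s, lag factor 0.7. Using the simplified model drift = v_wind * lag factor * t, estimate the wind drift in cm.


drift = v_wind * lag * t = 13 * 0.7 * 1.168 = 10.6288 m ≈ 1063 cm

1063 cm


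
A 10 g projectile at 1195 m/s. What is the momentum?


p = m*v = 0.01*1195 = 11.95 kg·m/s

11.95 kg·m/s


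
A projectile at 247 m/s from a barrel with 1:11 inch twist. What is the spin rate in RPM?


twist_m = 11*0.0254 = 0.2794 m
spin = v/twist = 247/0.2794 = 884.0372 rev/s
RPM = spin*60 = 884.0372*60 ≈ 53042 RPM

53042 RPM


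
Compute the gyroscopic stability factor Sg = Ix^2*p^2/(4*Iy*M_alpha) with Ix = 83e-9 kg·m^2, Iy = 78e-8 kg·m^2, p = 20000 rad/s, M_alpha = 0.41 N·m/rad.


Sg = Ix^2 * p^2 / (4 * Iy * M_alpha) = (83e-9)^2 * 20000^2 / (4 * 78e-8 * 0.41) = 2.154

2.154


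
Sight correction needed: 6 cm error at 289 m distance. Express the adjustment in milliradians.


1 mrad subtends 1 cm per 10 m of range, so adj = error_cm / (dist_m / 10) = 6 / (289/10) = 0.2076 mrad

0.2076 mrad


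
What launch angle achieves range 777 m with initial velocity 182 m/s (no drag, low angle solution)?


sin(2*theta) = R*g/v0^2 = 777*9.81/182^2 = 0.230116, theta = arcsin(0.230116)/2 = 6.652°

6.652 degrees


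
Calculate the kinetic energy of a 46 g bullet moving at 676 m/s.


E = 0.5*m*v^2 = 0.5*0.046*676^2 = 10510 J

10510 J


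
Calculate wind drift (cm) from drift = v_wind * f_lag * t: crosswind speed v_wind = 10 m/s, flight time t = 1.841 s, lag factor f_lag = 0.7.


drift = v_wind * lag * t = 10 * 0.7 * 1.841 = 12.887 m ≈ 1289 cm

1289 cm


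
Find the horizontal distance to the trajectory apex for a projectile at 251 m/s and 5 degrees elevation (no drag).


R = v0^2*sin(2*theta)/g = 251^2*sin(2*5°)/9.81 = 1115.19 m
apex_dist = R/2 = 1115.19/2 = 557.6 m

557.6 m


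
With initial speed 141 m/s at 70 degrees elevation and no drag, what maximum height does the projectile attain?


H = (v0*sin(theta))^2 / (2g) = (141*sin(70°))^2 / (2*9.81) = 894.8 m

894.8 m


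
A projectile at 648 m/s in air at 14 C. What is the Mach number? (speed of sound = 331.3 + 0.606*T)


a = 331.3 + 0.606*(14) = 339.784 m/s
M = v/a = 648/339.784 = 1.907

1.907


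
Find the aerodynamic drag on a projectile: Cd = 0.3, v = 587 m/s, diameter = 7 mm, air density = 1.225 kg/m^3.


A = pi*(d/2)^2 = pi*(7/2000)^2 = 3.84845e-05 m^2
Fd = 0.5*Cd*rho*A*v^2 = 0.5*0.3*1.225*3.84845e-05*587^2 = 2.437 N

2.437 N


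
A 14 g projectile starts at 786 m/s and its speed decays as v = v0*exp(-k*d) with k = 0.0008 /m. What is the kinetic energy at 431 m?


v = v0*exp(-k*d) = 786*exp(-0.0008*431) = 556.773 m/s
E = 0.5*m*v^2 = 0.5*0.014*556.773^2 = 2170 J

2170 J
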